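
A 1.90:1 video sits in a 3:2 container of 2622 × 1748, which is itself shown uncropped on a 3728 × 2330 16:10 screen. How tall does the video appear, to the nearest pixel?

1839 px

1.90:1 in 2622×1748: fills the width, so the video is 2622.00 × 1380.00.
The 3:2 canvas is height-limited in 3728×2330, giving 3495.00 × 2330.00; scale factor 1.3330.
So the video's height is 1380.00 × 1.3330 ≈ 1839.47.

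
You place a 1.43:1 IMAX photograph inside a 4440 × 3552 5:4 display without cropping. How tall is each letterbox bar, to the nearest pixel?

224 px

1.43:1 IMAX (1.430) > 5:4 (1.250), so the photograph fills the width.
The photograph is 4440 / 1.430 ≈ 3104.90 px tall.
3552 − 3104.90 = 447.10 px of bars (223.55 each).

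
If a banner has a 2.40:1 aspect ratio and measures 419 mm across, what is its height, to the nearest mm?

175 mm

419 / 2.400 = 174.58.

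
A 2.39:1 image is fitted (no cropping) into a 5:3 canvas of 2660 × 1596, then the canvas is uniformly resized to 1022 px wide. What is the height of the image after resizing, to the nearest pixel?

428 px

In the 2660×1596 frame the image fills the width: height = 2660 / 2.390 ≈ 1112.97 px.
Scaling 2660 → 1022 is ×0.3842, so the height becomes 1112.97 × 0.3842 ≈ 427.62 px.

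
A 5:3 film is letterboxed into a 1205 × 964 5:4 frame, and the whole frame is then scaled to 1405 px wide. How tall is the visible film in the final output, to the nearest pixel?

At 1205×964 the film is width-limited, so height = 1205 × 3/5 ≈ 723.00 px.
The frame scales by 1405/1205 = 1.1660; 723.00 × 1.1660 ≈ 843.00 px.

843 px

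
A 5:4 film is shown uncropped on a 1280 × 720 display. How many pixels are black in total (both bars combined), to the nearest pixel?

Since 1.250 < 1.778, the film is height-limited.
The film is 720 × 5/4 ≈ 900.0000 px wide.
Leftover width: 1280 − 900.0000 = 380.0000 px.
Across the 720-px span: 380.0000 × 720 ≈ 273600 px.

273600 pixels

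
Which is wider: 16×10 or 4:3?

16×10 = 1.6 and 4:3 = 1.333; 1.6 > 1.333.

16×10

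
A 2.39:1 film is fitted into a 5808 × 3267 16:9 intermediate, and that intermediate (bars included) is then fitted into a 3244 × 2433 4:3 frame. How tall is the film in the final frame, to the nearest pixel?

Inside the 5808×3267 canvas the film is width-limited at 5808.00 × 2430.13.
16:9 in 3244×2433: fills the width, so the intermediate becomes 3244.00 × 1824.75 — a scale of ×0.5585.
Applying the same ×0.5585: 2430.13 → 1357.32.

1357 px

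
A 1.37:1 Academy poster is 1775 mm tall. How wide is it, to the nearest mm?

At 1.37:1 Academy, 1775 × 1.370 ≈ 2431.75.

2432 mm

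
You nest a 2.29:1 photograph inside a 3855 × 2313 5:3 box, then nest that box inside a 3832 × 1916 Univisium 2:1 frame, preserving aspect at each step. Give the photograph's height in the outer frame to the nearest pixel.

First fit — 2.29:1 into 3855×2313 spans the width: 3855.00 × 1683.41.
The 5:3 canvas is height-limited in 3832×1916, giving 3193.33 × 1916.00; scale factor 0.8284.
Applying the same ×0.8284: 1683.41 → 1394.47.

1394 px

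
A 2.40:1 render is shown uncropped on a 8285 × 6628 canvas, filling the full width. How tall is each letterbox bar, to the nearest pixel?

1588 px

That makes the image 3452.08 px tall (8285 / 2.400).
Leftover height: 6628 − 3452.08 = 3175.92 px → 1587.96 each side.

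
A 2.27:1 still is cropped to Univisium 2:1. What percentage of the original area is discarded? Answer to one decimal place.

Univisium 2:1 is narrower than 2.27:1, so the crop keeps the full height and trims the width.
Area ratio = (2.000)/(2.270) = 88.11%; the remaining 11.89% is cropped out.

11.9%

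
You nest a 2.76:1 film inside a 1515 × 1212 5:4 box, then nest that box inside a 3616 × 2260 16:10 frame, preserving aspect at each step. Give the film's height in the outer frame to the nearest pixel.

1024 px

Inside the 1515×1212 canvas the film is width-limited at 1515.00 × 548.91.
5:4 in 3616×2260: fills the height, so the intermediate becomes 2825.00 × 2260.00 — a scale of ×1.8647.
Applying the same ×1.8647: 548.91 → 1023.55.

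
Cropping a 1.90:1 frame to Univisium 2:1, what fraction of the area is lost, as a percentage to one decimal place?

The width stays; only height is cut (since Univisium 2:1 is wider than 1.90:1).
Area ratio = (1.900)/(2.000) = 95.00%; the remaining 5.00% is cropped out.

5.0%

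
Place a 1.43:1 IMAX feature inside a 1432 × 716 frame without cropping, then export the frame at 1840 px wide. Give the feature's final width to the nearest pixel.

1316 px

Fitted into 1432×716, the feature spans the height; its width is 716 × 1.430 ≈ 1023.88 px.
Scaling 1432 → 1840 is ×1.2849, so the width becomes 1023.88 × 1.2849 ≈ 1315.60 px.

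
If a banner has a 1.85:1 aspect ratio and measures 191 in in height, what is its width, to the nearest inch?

353 in

191 × 1.850 = 353.35.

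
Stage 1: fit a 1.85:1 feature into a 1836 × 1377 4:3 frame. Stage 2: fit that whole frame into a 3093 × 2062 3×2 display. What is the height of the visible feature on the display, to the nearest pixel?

1.85:1 in 1836×1377: fills the width, so the feature is 1836.00 × 992.43.
4:3 in 3093×2062: fills the height, so the intermediate becomes 2749.33 × 2062.00 — a scale of ×1.4975.
Applying the same ×1.4975: 992.43 → 1486.13.

1486 px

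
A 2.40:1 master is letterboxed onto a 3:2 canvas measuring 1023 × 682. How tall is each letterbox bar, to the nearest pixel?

128 px

2.40:1 (2.400) > 3:2 (1.500), so the master fills the width.
Content height = 1023 / 2.400 ≈ 426.25 px.
682 − 426.25 = 255.75 px of bars (127.88 each).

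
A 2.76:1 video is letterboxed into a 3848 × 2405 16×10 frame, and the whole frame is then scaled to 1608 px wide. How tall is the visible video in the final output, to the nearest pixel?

583 px

In the 3848×2405 frame the video fills the width: height = 3848 / 2.760 ≈ 1394.20 px.
The frame scales by 1608/3848 = 0.4179; 1394.20 × 0.4179 ≈ 582.61 px.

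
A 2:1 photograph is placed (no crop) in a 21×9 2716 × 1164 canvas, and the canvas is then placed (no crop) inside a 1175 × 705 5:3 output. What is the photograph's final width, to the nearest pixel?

Inside the 2716×1164 canvas the photograph is height-limited at 2328.00 × 1164.00.
The 21×9 canvas is width-limited in 1175×705, giving 1175.00 × 503.57; scale factor 0.4326.
Applying the same ×0.4326: 2328.00 → 1007.14.

1007 px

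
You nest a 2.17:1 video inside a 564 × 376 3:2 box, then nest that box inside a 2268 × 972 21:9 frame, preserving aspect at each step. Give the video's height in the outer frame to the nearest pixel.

Inside the 564×376 canvas the video is width-limited at 564.00 × 259.91.
3:2 in 2268×972: fills the height, so the intermediate becomes 1458.00 × 972.00 — a scale of ×2.5851.
Applying the same ×2.5851: 259.91 → 671.89.

672 px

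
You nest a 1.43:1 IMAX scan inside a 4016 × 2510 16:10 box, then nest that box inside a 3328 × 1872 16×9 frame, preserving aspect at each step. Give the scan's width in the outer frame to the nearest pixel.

1.43:1 IMAX in 4016×2510: fills the height, so the scan is 3589.30 × 2510.00.
16:10 in 3328×1872: fills the height, so the intermediate becomes 2995.20 × 1872.00 — a scale of ×0.7458.
Applying the same ×0.7458: 3589.30 → 2676.96.

2677 px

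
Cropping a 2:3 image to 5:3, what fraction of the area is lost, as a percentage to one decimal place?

60.0%

5:3 is wider than 2:3, so the crop keeps the full width and trims the height.
Area ratio = (0.667)/(1.667) = 40.00%; the remaining 60.00% is cropped out.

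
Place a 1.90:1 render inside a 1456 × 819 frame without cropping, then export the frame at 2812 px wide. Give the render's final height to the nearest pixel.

1480 px

In the 1456×819 frame the render fills the width: height = 1456 / 1.900 ≈ 766.32 px.
Scaling 1456 → 2812 is ×1.9313, so the height becomes 766.32 × 1.9313 ≈ 1480.00 px.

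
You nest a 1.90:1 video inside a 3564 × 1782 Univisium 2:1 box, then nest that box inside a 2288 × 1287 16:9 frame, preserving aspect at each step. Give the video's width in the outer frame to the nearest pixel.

Inside the 3564×1782 canvas the video is height-limited at 3385.80 × 1782.00.
Univisium 2:1 in 2288×1287: fills the width, so the intermediate becomes 2288.00 × 1144.00 — a scale of ×0.6420.
The video scales with it: width 3385.80 × 0.6420 ≈ 2173.60.

2174 px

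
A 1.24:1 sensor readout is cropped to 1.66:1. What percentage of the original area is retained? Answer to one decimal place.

1.66:1 is wider than 1.24:1, so the crop keeps the full width and trims the height.
Fraction kept = (1.240)/(1.660) ≈ 74.70%.

74.7%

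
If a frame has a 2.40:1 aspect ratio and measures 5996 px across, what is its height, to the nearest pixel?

Height = 5996 / 2.400 = 2498.33.

2498 px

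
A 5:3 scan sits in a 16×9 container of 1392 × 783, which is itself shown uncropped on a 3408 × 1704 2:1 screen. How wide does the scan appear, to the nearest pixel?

Inside the 1392×783 canvas the scan is height-limited at 1305.00 × 783.00.
Second fit — the 16×9 canvas into 3408×1704 spans the height: 3029.33 × 1704.00 (×2.1762 from 1392×783).
So the scan's width is 1305.00 × 2.1762 ≈ 2840.00.

2840 px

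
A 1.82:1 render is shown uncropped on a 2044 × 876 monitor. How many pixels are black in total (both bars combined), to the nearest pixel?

Since 1.820 < 2.333, the render is height-limited.
The render is 876 × 1.820 ≈ 1594.3200 px wide.
Black = 2044 − 1594.3200 = 449.6800 px.
That's 449.6800 × 876 ≈ 393920 black pixels.

393920 pixels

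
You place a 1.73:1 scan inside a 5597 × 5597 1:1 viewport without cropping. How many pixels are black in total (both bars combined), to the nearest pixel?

13218658 pixels

1.73:1 (1.730) > 1:1 (1.000), so the scan fills the width.
The scan is 5597 / 1.730 ≈ 3235.2601 px tall.
Leftover height: 5597 − 3235.2601 = 2361.7399 px.
That's 2361.7399 × 5597 ≈ 13218658 black pixels.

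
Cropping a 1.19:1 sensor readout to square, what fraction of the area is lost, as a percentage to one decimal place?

The height stays; only width is cut (since square is narrower than 1.19:1).
Fraction kept = (1.000)/(1.190) ≈ 84.03%, so 15.97% is lost.

16.0%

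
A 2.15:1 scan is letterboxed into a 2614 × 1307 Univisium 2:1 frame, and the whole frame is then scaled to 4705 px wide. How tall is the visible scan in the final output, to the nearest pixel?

2188 px

In the 2614×1307 frame the scan fills the width: height = 2614 / 2.150 ≈ 1215.81 px.
The frame scales by 4705/2614 = 1.7999; 1215.81 × 1.7999 ≈ 2188.37 px.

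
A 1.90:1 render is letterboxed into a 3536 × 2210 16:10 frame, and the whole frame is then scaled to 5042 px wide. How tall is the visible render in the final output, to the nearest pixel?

2654 px

Fitted into 3536×2210, the render spans the width; its height is 3536 / 1.900 ≈ 1861.05 px.
Scaling 3536 → 5042 is ×1.4259, so the height becomes 1861.05 × 1.4259 ≈ 2653.68 px.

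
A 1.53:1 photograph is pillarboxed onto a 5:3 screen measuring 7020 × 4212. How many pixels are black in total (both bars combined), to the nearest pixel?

Since 1.530 < 1.667, the photograph is height-limited.
Content width = 4212 × 1.530 ≈ 6444.3600 px.
7020 − 6444.3600 = 575.6400 px of bars.
That's 575.6400 × 4212 ≈ 2424596 black pixels.

2424596 pixels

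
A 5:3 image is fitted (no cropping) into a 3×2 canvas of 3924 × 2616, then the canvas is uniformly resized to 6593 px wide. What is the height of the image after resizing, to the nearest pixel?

At 3924×2616 the image is width-limited, so height = 3924 × 3/5 ≈ 2354.40 px.
The frame scales by 6593/3924 = 1.6802; 2354.40 × 1.6802 ≈ 3955.80 px.

3956 px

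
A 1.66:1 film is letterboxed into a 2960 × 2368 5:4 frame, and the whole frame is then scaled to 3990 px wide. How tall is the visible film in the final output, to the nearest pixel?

2404 px

In the 2960×2368 frame the film fills the width: height = 2960 / 1.660 ≈ 1783.13 px.
Scaling 2960 → 3990 is ×1.3480, so the height becomes 1783.13 × 1.3480 ≈ 2403.61 px.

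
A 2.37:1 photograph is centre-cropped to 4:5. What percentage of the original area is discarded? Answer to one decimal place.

The height stays; only width is cut (since 4:5 is narrower than 2.37:1).
(0.800)/(2.370) ≈ 0.338 of the area survives, leaving 66.24% discarded.

66.2%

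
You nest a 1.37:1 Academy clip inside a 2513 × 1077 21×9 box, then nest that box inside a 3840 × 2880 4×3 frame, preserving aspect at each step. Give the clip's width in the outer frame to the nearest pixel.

1.37:1 Academy in 2513×1077: fills the height, so the clip is 1475.49 × 1077.00.
The 21×9 canvas is width-limited in 3840×2880, giving 3840.00 × 1645.71; scale factor 1.5281.
Applying the same ×1.5281: 1475.49 → 2254.63.

2255 px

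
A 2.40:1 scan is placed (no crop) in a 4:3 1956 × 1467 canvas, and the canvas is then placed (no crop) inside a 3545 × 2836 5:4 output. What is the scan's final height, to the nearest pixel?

1477 px

First fit — 2.40:1 into 1956×1467 spans the width: 1956.00 × 815.00.
Second fit — the 4:3 canvas into 3545×2836 spans the width: 3545.00 × 2658.75 (×1.8124 from 1956×1467).
Applying the same ×1.8124: 815.00 → 1477.08.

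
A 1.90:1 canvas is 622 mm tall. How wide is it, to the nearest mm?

1182 mm

Width = 622 × 1.900 = 1181.80.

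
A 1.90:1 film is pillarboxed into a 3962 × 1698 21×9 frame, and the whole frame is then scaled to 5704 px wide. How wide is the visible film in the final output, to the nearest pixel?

4645 px

Fitted into 3962×1698, the film spans the height; its width is 1698 × 1.900 ≈ 3226.20 px.
The frame scales by 5704/3962 = 1.4397; 3226.20 × 1.4397 ≈ 4644.69 px.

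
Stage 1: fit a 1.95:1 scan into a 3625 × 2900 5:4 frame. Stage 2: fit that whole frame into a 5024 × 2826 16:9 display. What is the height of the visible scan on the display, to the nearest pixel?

First fit — 1.95:1 into 3625×2900 spans the width: 3625.00 × 1858.97.
Second fit — the 5:4 canvas into 5024×2826 spans the height: 3532.50 × 2826.00 (×0.9745 from 3625×2900).
Applying the same ×0.9745: 1858.97 → 1811.54.

1812 px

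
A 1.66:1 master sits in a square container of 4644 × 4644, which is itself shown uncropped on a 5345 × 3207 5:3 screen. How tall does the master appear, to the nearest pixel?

1932 px

1.66:1 in 4644×4644: fills the width, so the master is 4644.00 × 2797.59.
Second fit — the square canvas into 5345×3207 spans the height: 3207.00 × 3207.00 (×0.6906 from 4644×4644).
The master scales with it: height 2797.59 × 0.6906 ≈ 1931.93.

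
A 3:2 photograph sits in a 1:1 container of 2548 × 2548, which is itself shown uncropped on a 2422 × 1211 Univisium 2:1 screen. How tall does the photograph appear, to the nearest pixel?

807 px

3:2 in 2548×2548: fills the width, so the photograph is 2548.00 × 1698.67.
Second fit — the 1:1 canvas into 2422×1211 spans the height: 1211.00 × 1211.00 (×0.4753 from 2548×2548).
Applying the same ×0.4753: 1698.67 → 807.33.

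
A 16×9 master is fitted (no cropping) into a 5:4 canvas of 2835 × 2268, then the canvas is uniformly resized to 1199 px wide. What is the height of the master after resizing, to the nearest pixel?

At 2835×2268 the master is width-limited, so height = 2835 × 9/16 ≈ 1594.69 px.
The frame scales by 1199/2835 = 0.4229; 1594.69 × 0.4229 ≈ 674.44 px.

674 px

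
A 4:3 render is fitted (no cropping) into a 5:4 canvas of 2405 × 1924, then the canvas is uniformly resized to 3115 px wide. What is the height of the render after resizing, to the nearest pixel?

2336 px

In the 2405×1924 frame the render fills the width: height = 2405 × 3/4 ≈ 1803.75 px.
Scaling 2405 → 3115 is ×1.2952, so the height becomes 1803.75 × 1.2952 ≈ 2336.25 px.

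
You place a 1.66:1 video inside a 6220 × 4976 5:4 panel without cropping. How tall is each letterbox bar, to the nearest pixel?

615 px

Since 1.660 > 1.250, the video is width-limited.
Content height = 6220 / 1.660 ≈ 3746.99 px.
Leftover height: 4976 − 3746.99 = 1229.01 px → 614.51 each side.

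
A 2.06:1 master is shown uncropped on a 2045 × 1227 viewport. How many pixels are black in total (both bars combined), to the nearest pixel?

2.06:1 is wider than 5:3, so it spans the full width.
That makes the image 992.7184 px tall (2045 / 2.060).
Leftover height: 1227 − 992.7184 = 234.2816 px.
That's 234.2816 × 2045 ≈ 479106 black pixels.

479106 pixels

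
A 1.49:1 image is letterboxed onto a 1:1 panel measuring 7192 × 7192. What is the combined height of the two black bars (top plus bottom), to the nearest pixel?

2365 px

1.49:1 is wider than 1:1, so it spans the full width.
The image is 7192 / 1.490 ≈ 4826.85 px tall.
Leftover height: 7192 − 4826.85 = 2365.15 px.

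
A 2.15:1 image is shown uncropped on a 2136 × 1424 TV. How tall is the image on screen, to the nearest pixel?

993 px

Since 2.150 > 1.500, the image is width-limited.
Content height = 2136 / 2.150 ≈ 993.49 px.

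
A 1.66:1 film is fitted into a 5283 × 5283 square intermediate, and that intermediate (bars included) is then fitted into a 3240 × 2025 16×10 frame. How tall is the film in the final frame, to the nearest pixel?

1220 px

Inside the 5283×5283 canvas the film is width-limited at 5283.00 × 3182.53.
Second fit — the square canvas into 3240×2025 spans the height: 2025.00 × 2025.00 (×0.3833 from 5283×5283).
The film scales with it: height 3182.53 × 0.3833 ≈ 1219.88.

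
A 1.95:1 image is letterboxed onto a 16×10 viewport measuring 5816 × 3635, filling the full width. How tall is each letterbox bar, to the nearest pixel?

326 px

The image is 5816 / 1.950 ≈ 2982.56 px tall.
3635 − 2982.56 = 652.44 px of bars (326.22 each).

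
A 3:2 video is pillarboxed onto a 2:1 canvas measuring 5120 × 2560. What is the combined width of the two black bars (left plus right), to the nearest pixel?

1280 px

Since 1.500 < 2.000, the video is height-limited.
The video is 2560 × 3/2 ≈ 3840.00 px wide.
Leftover width: 5120 − 3840.00 = 1280.00 px.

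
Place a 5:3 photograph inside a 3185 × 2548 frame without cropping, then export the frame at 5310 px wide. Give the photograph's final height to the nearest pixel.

3186 px

In the 3185×2548 frame the photograph fills the width: height = 3185 × 3/5 ≈ 1911.00 px.
Resizing to 5310 px wide multiplies everything by 1.6672: 1911.00 → 3186.00 px.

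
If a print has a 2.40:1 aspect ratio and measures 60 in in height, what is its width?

144 in

60 × 2.400 = 144.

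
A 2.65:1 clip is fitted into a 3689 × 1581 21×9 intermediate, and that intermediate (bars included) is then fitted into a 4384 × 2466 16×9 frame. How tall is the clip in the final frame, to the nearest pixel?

1654 px

2.65:1 in 3689×1581: fills the width, so the clip is 3689.00 × 1392.08.
The 21×9 canvas is width-limited in 4384×2466, giving 4384.00 × 1878.86; scale factor 1.1884.
Applying the same ×1.1884: 1392.08 → 1654.34.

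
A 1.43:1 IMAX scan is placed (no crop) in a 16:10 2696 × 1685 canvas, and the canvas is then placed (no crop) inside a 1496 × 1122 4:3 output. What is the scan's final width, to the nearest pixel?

Inside the 2696×1685 canvas the scan is height-limited at 2409.55 × 1685.00.
The 16:10 canvas is width-limited in 1496×1122, giving 1496.00 × 935.00; scale factor 0.5549.
So the scan's width is 2409.55 × 0.5549 ≈ 1337.05.

1337 px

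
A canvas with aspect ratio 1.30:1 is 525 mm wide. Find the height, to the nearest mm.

At 1.30:1, 525 / 1.300 ≈ 403.85.

404 mm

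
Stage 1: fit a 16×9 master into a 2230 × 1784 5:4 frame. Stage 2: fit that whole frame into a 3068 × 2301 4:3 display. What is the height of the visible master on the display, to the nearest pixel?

Inside the 2230×1784 canvas the master is width-limited at 2230.00 × 1254.38.
Second fit — the 5:4 canvas into 3068×2301 spans the height: 2876.25 × 2301.00 (×1.2898 from 2230×1784).
So the master's height is 1254.38 × 1.2898 ≈ 1617.89.

1618 px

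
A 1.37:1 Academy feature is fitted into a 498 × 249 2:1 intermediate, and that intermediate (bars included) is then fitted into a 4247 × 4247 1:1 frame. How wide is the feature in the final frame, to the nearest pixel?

First fit — 1.37:1 Academy into 498×249 spans the height: 341.13 × 249.00.
Second fit — the 2:1 canvas into 4247×4247 spans the width: 4247.00 × 2123.50 (×8.5281 from 498×249).
So the feature's width is 341.13 × 8.5281 ≈ 2909.20.

2909 px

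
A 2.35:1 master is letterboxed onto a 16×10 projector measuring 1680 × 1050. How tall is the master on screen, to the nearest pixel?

Since 2.350 > 1.600, the master is width-limited.
Content height = 1680 / 2.350 ≈ 714.89 px.

715 px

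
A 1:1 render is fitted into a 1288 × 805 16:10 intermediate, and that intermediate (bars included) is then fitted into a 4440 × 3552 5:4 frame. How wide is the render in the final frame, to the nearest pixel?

2775 px

1:1 in 1288×805: fills the height, so the render is 805.00 × 805.00.
16:10 in 4440×3552: fills the width, so the intermediate becomes 4440.00 × 2775.00 — a scale of ×3.4472.
The render scales with it: width 805.00 × 3.4472 ≈ 2775.00.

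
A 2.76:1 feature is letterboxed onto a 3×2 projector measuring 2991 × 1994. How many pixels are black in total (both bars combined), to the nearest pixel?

2722720 pixels

Since 2.760 > 1.500, the feature is width-limited.
Content height = 2991 / 2.760 ≈ 1083.6957 px.
Black = 1994 − 1083.6957 = 910.3043 px.
Across the 2991-px span: 910.3043 × 2991 ≈ 2722720 px.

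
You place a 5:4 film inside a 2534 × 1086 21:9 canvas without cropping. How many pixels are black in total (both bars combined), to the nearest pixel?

5:4 (1.250) < 21:9 (2.333), so the film fills the height.
Content width = 1086 × 5/4 ≈ 1357.5000 px.
2534 − 1357.5000 = 1176.5000 px of bars.
That's 1176.5000 × 1086 ≈ 1277679 black pixels.

1277679 pixels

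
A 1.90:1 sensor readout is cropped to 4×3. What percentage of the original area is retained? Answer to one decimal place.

Going from 1.90:1 to 4×3 means cutting width while keeping height.
Area ratio = (1.333)/(1.900) = 70.18% retained.

70.2%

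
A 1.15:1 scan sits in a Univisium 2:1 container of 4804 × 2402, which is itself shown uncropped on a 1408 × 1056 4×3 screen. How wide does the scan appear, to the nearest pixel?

810 px

1.15:1 in 4804×2402: fills the height, so the scan is 2762.30 × 2402.00.
Second fit — the Univisium 2:1 canvas into 1408×1056 spans the width: 1408.00 × 704.00 (×0.2931 from 4804×2402).
The scan scales with it: width 2762.30 × 0.2931 ≈ 809.60.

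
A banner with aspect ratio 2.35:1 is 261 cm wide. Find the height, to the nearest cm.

111 cm

Height = 261 / 2.350 = 111.06.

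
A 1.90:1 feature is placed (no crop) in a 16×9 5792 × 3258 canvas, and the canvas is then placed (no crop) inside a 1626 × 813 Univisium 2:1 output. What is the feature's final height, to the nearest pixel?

First fit — 1.90:1 into 5792×3258 spans the width: 5792.00 × 3048.42.
16×9 in 1626×813: fills the height, so the intermediate becomes 1445.33 × 813.00 — a scale of ×0.2495.
The feature scales with it: height 3048.42 × 0.2495 ≈ 760.70.

761 px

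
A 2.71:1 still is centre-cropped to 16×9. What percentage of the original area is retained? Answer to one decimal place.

Going from 2.71:1 to 16×9 means cutting width while keeping height.
(1.778)/(2.710) ≈ 0.656 of the area survives.

65.6%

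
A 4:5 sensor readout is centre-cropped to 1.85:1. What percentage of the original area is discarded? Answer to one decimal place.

56.8%

1.85:1 is wider than 4:5, so the crop keeps the full width and trims the height.
(0.800)/(1.850) ≈ 0.432 of the area survives, leaving 56.76% discarded.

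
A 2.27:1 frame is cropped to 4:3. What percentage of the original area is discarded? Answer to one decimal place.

Going from 2.27:1 to 4:3 means cutting width while keeping height.
Area ratio = (1.333)/(2.270) = 58.74%; the remaining 41.26% is cropped out.

41.3%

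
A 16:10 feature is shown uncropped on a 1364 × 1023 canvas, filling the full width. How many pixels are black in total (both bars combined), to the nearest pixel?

That makes the image 852.5000 px tall (1364 × 10/16).
Black = 1023 − 852.5000 = 170.5000 px.
Across the 1364-px span: 170.5000 × 1364 ≈ 232562 px.

232562 pixels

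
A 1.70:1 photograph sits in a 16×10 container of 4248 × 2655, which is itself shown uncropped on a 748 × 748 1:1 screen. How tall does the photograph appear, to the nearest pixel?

1.70:1 in 4248×2655: fills the width, so the photograph is 4248.00 × 2498.82.
The 16×10 canvas is width-limited in 748×748, giving 748.00 × 467.50; scale factor 0.1761.
So the photograph's height is 2498.82 × 0.1761 ≈ 440.00.

440 px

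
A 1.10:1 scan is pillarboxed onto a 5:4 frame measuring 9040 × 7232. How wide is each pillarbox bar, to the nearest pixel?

542 px

Since 1.100 < 1.250, the scan is height-limited.
The scan is 7232 × 1.100 ≈ 7955.20 px wide.
9040 − 7955.20 = 1084.80 px of bars (542.40 each).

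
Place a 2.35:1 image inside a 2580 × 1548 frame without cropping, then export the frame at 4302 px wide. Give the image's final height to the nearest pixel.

1831 px

At 2580×1548 the image is width-limited, so height = 2580 / 2.350 ≈ 1097.87 px.
Scaling 2580 → 4302 is ×1.6674, so the height becomes 1097.87 × 1.6674 ≈ 1830.64 px.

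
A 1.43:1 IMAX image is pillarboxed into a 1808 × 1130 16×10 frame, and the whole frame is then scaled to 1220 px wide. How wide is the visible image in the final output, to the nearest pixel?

1090 px

In the 1808×1130 frame the image fills the height: width = 1130 × 1.430 ≈ 1615.90 px.
Resizing to 1220 px wide multiplies everything by 0.6748: 1615.90 → 1090.38 px.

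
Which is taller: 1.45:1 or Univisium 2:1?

1.45 and Univisium 2:1 = 2; 2 > 1.45. The smaller width-to-height ratio is the taller frame.

1.45:1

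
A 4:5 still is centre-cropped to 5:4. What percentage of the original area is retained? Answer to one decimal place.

Going from 4:5 to 5:4 means cutting height while keeping width.
Fraction kept = (0.800)/(1.250) ≈ 64.00%.

64.0%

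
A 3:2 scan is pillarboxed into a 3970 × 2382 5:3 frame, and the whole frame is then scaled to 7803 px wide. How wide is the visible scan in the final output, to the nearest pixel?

In the 3970×2382 frame the scan fills the height: width = 2382 × 3/2 ≈ 3573.00 px.
The frame scales by 7803/3970 = 1.9655; 3573.00 × 1.9655 ≈ 7022.70 px.

7023 px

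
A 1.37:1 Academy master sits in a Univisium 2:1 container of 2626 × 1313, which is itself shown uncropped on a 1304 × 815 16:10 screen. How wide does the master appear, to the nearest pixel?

893 px

First fit — 1.37:1 Academy into 2626×1313 spans the height: 1798.81 × 1313.00.
Univisium 2:1 in 1304×815: fills the width, so the intermediate becomes 1304.00 × 652.00 — a scale of ×0.4966.
So the master's width is 1798.81 × 0.4966 ≈ 893.24.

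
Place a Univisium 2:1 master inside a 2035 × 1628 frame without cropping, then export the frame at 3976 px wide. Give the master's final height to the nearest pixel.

Fitted into 2035×1628, the master spans the width; its height is 2035 × 1/2 ≈ 1017.50 px.
The frame scales by 3976/2035 = 1.9538; 1017.50 × 1.9538 ≈ 1988.00 px.

1988 px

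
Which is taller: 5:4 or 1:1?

5:4 = 1.25 and 1; 1.25 > 1. The smaller width-to-height ratio is the taller frame.

1:1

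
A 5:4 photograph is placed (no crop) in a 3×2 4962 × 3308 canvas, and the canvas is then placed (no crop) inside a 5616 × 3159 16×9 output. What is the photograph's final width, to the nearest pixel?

3949 px

Inside the 4962×3308 canvas the photograph is height-limited at 4135.00 × 3308.00.
3×2 in 5616×3159: fills the height, so the intermediate becomes 4738.50 × 3159.00 — a scale of ×0.9550.
So the photograph's width is 4135.00 × 0.9550 ≈ 3948.75.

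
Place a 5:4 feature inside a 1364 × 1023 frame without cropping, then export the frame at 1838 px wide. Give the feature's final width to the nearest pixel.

In the 1364×1023 frame the feature fills the height: width = 1023 × 5/4 ≈ 1278.75 px.
Scaling 1364 → 1838 is ×1.3475, so the width becomes 1278.75 × 1.3475 ≈ 1723.12 px.

1723 px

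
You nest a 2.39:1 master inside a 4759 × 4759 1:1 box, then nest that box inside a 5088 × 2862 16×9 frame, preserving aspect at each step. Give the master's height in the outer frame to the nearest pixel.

1197 px

First fit — 2.39:1 into 4759×4759 spans the width: 4759.00 × 1991.21.
The 1:1 canvas is height-limited in 5088×2862, giving 2862.00 × 2862.00; scale factor 0.6014.
So the master's height is 1991.21 × 0.6014 ≈ 1197.49.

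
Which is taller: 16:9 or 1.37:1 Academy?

16:9 = 1.778 and 1.37; 1.778 > 1.37. The smaller width-to-height ratio is the taller frame.

1.37:1 Academy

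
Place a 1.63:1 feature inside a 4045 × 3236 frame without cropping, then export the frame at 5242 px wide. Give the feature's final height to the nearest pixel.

3216 px

At 4045×3236 the feature is width-limited, so height = 4045 / 1.630 ≈ 2481.60 px.
Resizing to 5242 px wide multiplies everything by 1.2959: 2481.60 → 3215.95 px.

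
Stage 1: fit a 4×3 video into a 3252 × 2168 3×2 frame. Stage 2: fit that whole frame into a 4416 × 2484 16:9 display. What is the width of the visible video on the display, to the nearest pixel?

Inside the 3252×2168 canvas the video is height-limited at 2890.67 × 2168.00.
Second fit — the 3×2 canvas into 4416×2484 spans the height: 3726.00 × 2484.00 (×1.1458 from 3252×2168).
So the video's width is 2890.67 × 1.1458 ≈ 3312.00.

3312 px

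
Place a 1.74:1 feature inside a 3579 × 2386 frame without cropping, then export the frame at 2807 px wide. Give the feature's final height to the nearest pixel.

1613 px

At 3579×2386 the feature is width-limited, so height = 3579 / 1.740 ≈ 2056.90 px.
Scaling 3579 → 2807 is ×0.7843, so the height becomes 2056.90 × 0.7843 ≈ 1613.22 px.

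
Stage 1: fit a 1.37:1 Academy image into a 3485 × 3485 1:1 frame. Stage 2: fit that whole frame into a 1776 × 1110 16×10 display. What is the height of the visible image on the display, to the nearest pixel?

Inside the 3485×3485 canvas the image is width-limited at 3485.00 × 2543.80.
Second fit — the 1:1 canvas into 1776×1110 spans the height: 1110.00 × 1110.00 (×0.3185 from 3485×3485).
So the image's height is 2543.80 × 0.3185 ≈ 810.22.

810 px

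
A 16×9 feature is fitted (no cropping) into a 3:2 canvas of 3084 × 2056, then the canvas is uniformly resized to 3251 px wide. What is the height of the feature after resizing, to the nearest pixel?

At 3084×2056 the feature is width-limited, so height = 3084 × 9/16 ≈ 1734.75 px.
Scaling 3084 → 3251 is ×1.0542, so the height becomes 1734.75 × 1.0542 ≈ 1828.69 px.

1829 px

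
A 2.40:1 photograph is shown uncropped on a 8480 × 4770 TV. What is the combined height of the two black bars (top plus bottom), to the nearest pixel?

1237 px

Since 2.400 > 1.778, the photograph is width-limited.
That makes the image 3533.33 px tall (8480 / 2.400).
4770 − 3533.33 = 1236.67 px of bars.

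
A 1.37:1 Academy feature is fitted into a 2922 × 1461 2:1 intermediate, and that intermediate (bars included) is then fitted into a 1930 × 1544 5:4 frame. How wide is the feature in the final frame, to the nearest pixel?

1322 px

First fit — 1.37:1 Academy into 2922×1461 spans the height: 2001.57 × 1461.00.
2:1 in 1930×1544: fills the width, so the intermediate becomes 1930.00 × 965.00 — a scale of ×0.6605.
So the feature's width is 2001.57 × 0.6605 ≈ 1322.05.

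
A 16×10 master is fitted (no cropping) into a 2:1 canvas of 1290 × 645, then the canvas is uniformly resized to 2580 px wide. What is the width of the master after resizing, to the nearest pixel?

Fitted into 1290×645, the master spans the height; its width is 645 × 16/10 ≈ 1032.00 px.
Scaling 1290 → 2580 is ×2.0000, so the width becomes 1032.00 × 2.0000 ≈ 2064.00 px.

2064 px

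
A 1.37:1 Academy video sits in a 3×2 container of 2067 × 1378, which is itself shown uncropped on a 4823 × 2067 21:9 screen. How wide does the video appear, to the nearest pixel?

2832 px

First fit — 1.37:1 Academy into 2067×1378 spans the height: 1887.86 × 1378.00.
3×2 in 4823×2067: fills the height, so the intermediate becomes 3100.50 × 2067.00 — a scale of ×1.5000.
So the video's width is 1887.86 × 1.5000 ≈ 2831.79.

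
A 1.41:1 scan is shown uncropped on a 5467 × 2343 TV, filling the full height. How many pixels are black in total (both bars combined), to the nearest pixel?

That makes the image 3303.6300 px wide (2343 × 1.410).
Leftover width: 5467 − 3303.6300 = 2163.3700 px.
Bar area = 2163.3700 × 2343 ≈ 5068776 px.

5068776 pixels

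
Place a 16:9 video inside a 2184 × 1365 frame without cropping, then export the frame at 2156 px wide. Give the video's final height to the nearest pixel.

1213 px

Fitted into 2184×1365, the video spans the width; its height is 2184 × 9/16 ≈ 1228.50 px.
The frame scales by 2156/2184 = 0.9872; 1228.50 × 0.9872 ≈ 1212.75 px.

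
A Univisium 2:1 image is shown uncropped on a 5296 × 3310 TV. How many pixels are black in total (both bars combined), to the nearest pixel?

Since 2.000 > 1.600, the image is width-limited.
The image is 5296 × 1/2 ≈ 2648.0000 px tall.
Black = 3310 − 2648.0000 = 662.0000 px.
That's 662.0000 × 5296 ≈ 3505952 black pixels.

3505952 pixels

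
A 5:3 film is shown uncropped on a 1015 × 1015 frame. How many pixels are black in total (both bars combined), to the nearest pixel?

412090 pixels

5:3 (1.667) > square (1.000), so the film fills the width.
Content height = 1015 × 3/5 ≈ 609.0000 px.
Black = 1015 − 609.0000 = 406.0000 px.
Across the 1015-px span: 406.0000 × 1015 ≈ 412090 px.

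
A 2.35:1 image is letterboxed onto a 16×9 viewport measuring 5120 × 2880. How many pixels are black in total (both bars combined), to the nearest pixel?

3590536 pixels

2.35:1 (2.350) > 16×9 (1.778), so the image fills the width.
That makes the image 2178.7234 px tall (5120 / 2.350).
Black = 2880 − 2178.7234 = 701.2766 px.
That's 701.2766 × 5120 ≈ 3590536 black pixels.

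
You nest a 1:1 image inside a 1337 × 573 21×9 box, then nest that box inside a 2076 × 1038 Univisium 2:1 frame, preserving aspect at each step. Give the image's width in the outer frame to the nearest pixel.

890 px

First fit — 1:1 into 1337×573 spans the height: 573.00 × 573.00.
The 21×9 canvas is width-limited in 2076×1038, giving 2076.00 × 889.71; scale factor 1.5527.
The image scales with it: width 573.00 × 1.5527 ≈ 889.71.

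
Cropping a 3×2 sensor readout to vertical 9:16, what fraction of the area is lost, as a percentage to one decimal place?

Going from 3×2 to vertical 9:16 means cutting width while keeping height.
Area ratio = (0.562)/(1.500) = 37.50%; the remaining 62.50% is cropped out.

62.5%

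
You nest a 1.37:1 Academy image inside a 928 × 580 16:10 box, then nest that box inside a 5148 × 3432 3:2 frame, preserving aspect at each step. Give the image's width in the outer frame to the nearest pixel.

First fit — 1.37:1 Academy into 928×580 spans the height: 794.60 × 580.00.
The 16:10 canvas is width-limited in 5148×3432, giving 5148.00 × 3217.50; scale factor 5.5474.
The image scales with it: width 794.60 × 5.5474 ≈ 4407.98.

4408 px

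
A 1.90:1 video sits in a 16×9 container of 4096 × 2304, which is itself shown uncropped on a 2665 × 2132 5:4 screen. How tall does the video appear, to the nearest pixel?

Inside the 4096×2304 canvas the video is width-limited at 4096.00 × 2155.79.
The 16×9 canvas is width-limited in 2665×2132, giving 2665.00 × 1499.06; scale factor 0.6506.
Applying the same ×0.6506: 2155.79 → 1402.63.

1403 px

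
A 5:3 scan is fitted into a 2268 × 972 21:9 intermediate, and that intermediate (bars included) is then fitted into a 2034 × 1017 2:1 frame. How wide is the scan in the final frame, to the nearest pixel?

1453 px

Inside the 2268×972 canvas the scan is height-limited at 1620.00 × 972.00.
Second fit — the 21:9 canvas into 2034×1017 spans the width: 2034.00 × 871.71 (×0.8968 from 2268×972).
So the scan's width is 1620.00 × 0.8968 ≈ 1452.86.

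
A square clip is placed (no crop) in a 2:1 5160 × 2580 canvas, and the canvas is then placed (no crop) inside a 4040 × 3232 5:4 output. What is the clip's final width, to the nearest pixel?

2020 px

First fit — square into 5160×2580 spans the height: 2580.00 × 2580.00.
Second fit — the 2:1 canvas into 4040×3232 spans the width: 4040.00 × 2020.00 (×0.7829 from 5160×2580).
So the clip's width is 2580.00 × 0.7829 ≈ 2020.00.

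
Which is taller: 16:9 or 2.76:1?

16:9

16:9 = 1.778 and 2.76; 2.76 > 1.778. The smaller width-to-height ratio is the taller frame.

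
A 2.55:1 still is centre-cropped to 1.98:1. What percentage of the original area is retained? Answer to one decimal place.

77.6%

Going from 2.55:1 to 1.98:1 means cutting width while keeping height.
Fraction kept = (1.980)/(2.550) ≈ 77.65%.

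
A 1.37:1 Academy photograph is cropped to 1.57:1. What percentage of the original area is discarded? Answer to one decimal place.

Going from 1.37:1 Academy to 1.57:1 means cutting height while keeping width.
(1.370)/(1.570) ≈ 0.873 of the area survives, leaving 12.74% discarded.

12.7%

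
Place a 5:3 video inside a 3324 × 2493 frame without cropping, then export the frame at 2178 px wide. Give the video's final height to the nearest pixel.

In the 3324×2493 frame the video fills the width: height = 3324 × 3/5 ≈ 1994.40 px.
The frame scales by 2178/3324 = 0.6552; 1994.40 × 0.6552 ≈ 1306.80 px.

1307 px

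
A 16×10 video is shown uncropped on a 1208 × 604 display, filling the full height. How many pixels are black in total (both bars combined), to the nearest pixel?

The video is 604 × 16/10 ≈ 966.4000 px wide.
Leftover width: 1208 − 966.4000 = 241.6000 px.
Across the 604-px span: 241.6000 × 604 ≈ 145926 px.

145926 pixels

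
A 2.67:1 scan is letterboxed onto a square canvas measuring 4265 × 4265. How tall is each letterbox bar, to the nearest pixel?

1334 px

2.67:1 is wider than square, so it spans the full width.
Content height = 4265 / 2.670 ≈ 1597.38 px.
Leftover height: 4265 − 1597.38 = 2667.62 px → 1333.81 each side.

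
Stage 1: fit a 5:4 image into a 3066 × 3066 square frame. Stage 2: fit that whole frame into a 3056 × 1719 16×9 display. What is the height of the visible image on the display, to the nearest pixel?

1375 px

5:4 in 3066×3066: fills the width, so the image is 3066.00 × 2452.80.
The square canvas is height-limited in 3056×1719, giving 1719.00 × 1719.00; scale factor 0.5607.
Applying the same ×0.5607: 2452.80 → 1375.20.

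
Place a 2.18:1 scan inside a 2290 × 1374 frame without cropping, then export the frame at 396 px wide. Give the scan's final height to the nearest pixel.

At 2290×1374 the scan is width-limited, so height = 2290 / 2.180 ≈ 1050.46 px.
The frame scales by 396/2290 = 0.1729; 1050.46 × 0.1729 ≈ 181.65 px.

182 px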